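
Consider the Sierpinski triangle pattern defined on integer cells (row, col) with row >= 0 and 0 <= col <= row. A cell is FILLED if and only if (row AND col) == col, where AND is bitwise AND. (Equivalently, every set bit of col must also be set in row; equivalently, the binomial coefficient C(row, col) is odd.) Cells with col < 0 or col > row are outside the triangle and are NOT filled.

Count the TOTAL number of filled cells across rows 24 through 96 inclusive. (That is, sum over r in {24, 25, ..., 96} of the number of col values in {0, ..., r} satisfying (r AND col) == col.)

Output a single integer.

Answer: 1084

Derivation:
r24=11000 pc2: +4 =4
r25=11001 pc3: +8 =12
r26=11010 pc3: +8 =20
r27=11011 pc4: +16 =36
r28=11100 pc3: +8 =44
r29=11101 pc4: +16 =60
r30=11110 pc4: +16 =76
r31=11111 pc5: +32 =108
r32=100000 pc1: +2 =110
r33=100001 pc2: +4 =114
r34=100010 pc2: +4 =118
r35=100011 pc3: +8 =126
r36=100100 pc2: +4 =130
r37=100101 pc3: +8 =138
r38=100110 pc3: +8 =146
r39=100111 pc4: +16 =162
r40=101000 pc2: +4 =166
r41=101001 pc3: +8 =174
r42=101010 pc3: +8 =182
r43=101011 pc4: +16 =198
r44=101100 pc3: +8 =206
r45=101101 pc4: +16 =222
r46=101110 pc4: +16 =238
r47=101111 pc5: +32 =270
r48=110000 pc2: +4 =274
r49=110001 pc3: +8 =282
r50=110010 pc3: +8 =290
r51=110011 pc4: +16 =306
r52=110100 pc3: +8 =314
r53=110101 pc4: +16 =330
r54=110110 pc4: +16 =346
r55=110111 pc5: +32 =378
r56=111000 pc3: +8 =386
r57=111001 pc4: +16 =402
r58=111010 pc4: +16 =418
r59=111011 pc5: +32 =450
r60=111100 pc4: +16 =466
r61=111101 pc5: +32 =498
r62=111110 pc5: +32 =530
r63=111111 pc6: +64 =594
r64=1000000 pc1: +2 =596
r65=1000001 pc2: +4 =600
r66=1000010 pc2: +4 =604
r67=1000011 pc3: +8 =612
r68=1000100 pc2: +4 =616
r69=1000101 pc3: +8 =624
r70=1000110 pc3: +8 =632
r71=1000111 pc4: +16 =648
r72=1001000 pc2: +4 =652
r73=1001001 pc3: +8 =660
r74=1001010 pc3: +8 =668
r75=1001011 pc4: +16 =684
r76=1001100 pc3: +8 =692
r77=1001101 pc4: +16 =708
r78=1001110 pc4: +16 =724
r79=1001111 pc5: +32 =756
r80=1010000 pc2: +4 =760
r81=1010001 pc3: +8 =768
r82=1010010 pc3: +8 =776
r83=1010011 pc4: +16 =792
r84=1010100 pc3: +8 =800
r85=1010101 pc4: +16 =816
r86=1010110 pc4: +16 =832
r87=1010111 pc5: +32 =864
r88=1011000 pc3: +8 =872
r89=1011001 pc4: +16 =888
r90=1011010 pc4: +16 =904
r91=1011011 pc5: +32 =936
r92=1011100 pc4: +16 =952
r93=1011101 pc5: +32 =984
r94=1011110 pc5: +32 =1016
r95=1011111 pc6: +64 =1080
r96=1100000 pc2: +4 =1084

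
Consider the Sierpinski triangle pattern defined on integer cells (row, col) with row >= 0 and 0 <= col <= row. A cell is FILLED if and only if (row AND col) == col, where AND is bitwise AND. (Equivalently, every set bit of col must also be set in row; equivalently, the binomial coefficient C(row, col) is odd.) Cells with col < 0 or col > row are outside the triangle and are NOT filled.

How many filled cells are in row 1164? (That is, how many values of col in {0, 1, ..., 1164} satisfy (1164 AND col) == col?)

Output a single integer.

Answer: 16

Derivation:
1164 in binary = 10010001100
popcount(1164) = number of 1-bits in 10010001100 = 4
A col c satisfies (1164 AND c) == c iff every set bit of c is also set in 1164; each of the 4 set bits of 1164 can independently be on or off in c.
count = 2^4 = 16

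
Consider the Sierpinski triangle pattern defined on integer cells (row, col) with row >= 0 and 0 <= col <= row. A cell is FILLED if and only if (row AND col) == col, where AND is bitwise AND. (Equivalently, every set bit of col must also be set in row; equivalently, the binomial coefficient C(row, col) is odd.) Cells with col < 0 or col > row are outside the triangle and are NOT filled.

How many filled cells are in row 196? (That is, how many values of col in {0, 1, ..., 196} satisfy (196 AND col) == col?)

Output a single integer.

Answer: 8

Derivation:
196 in binary = 11000100
popcount(196) = number of 1-bits in 11000100 = 3
A col c satisfies (196 AND c) == c iff every set bit of c is also set in 196; each of the 3 set bits of 196 can independently be on or off in c.
count = 2^3 = 8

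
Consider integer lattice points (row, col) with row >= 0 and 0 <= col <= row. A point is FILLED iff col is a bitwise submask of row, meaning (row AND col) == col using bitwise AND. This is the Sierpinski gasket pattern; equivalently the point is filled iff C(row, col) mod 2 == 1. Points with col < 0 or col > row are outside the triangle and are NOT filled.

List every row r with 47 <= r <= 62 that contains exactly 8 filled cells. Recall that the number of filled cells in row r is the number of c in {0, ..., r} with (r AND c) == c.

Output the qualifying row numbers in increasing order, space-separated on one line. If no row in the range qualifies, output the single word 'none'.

Answer: 49 50 52 56

Derivation:
Row r has 2^popcount(r) filled cells, so we need popcount(r) = log2(8) = 3.
Scan r = 47..62 and keep those with exactly 3 one-bits:
r=47=101111 popcount=5 -> skip
r=48=110000 popcount=2 -> skip
r=49=110001 popcount=3 -> KEEP
r=50=110010 popcount=3 -> KEEP
r=51=110011 popcount=4 -> skip
r=52=110100 popcount=3 -> KEEP
r=53=110101 popcount=4 -> skip
r=54=110110 popcount=4 -> skip
r=55=110111 popcount=5 -> skip
r=56=111000 popcount=3 -> KEEP
r=57=111001 popcount=4 -> skip
r=58=111010 popcount=4 -> skip
r=59=111011 popcount=5 -> skip
r=60=111100 popcount=4 -> skip
r=61=111101 popcount=5 -> skip
r=62=111110 popcount=5 -> skip
Kept rows: 49 50 52 56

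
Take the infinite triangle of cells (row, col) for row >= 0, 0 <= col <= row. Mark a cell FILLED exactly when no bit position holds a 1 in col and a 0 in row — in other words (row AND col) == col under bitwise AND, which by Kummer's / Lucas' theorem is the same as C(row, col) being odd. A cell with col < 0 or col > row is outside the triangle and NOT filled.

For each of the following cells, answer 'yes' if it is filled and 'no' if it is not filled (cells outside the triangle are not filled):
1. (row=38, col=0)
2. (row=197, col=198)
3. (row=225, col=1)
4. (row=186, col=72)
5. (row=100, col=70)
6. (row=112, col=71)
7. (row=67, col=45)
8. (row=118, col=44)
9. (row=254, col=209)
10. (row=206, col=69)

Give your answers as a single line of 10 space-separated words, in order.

Answer: yes no yes no no no no no no no

Derivation:
(38,0): row=0b100110, col=0b0, row AND col = 0b0 = 0; 0 == 0 -> filled
(197,198): col outside [0, 197] -> not filled
(225,1): row=0b11100001, col=0b1, row AND col = 0b1 = 1; 1 == 1 -> filled
(186,72): row=0b10111010, col=0b1001000, row AND col = 0b1000 = 8; 8 != 72 -> empty
(100,70): row=0b1100100, col=0b1000110, row AND col = 0b1000100 = 68; 68 != 70 -> empty
(112,71): row=0b1110000, col=0b1000111, row AND col = 0b1000000 = 64; 64 != 71 -> empty
(67,45): row=0b1000011, col=0b101101, row AND col = 0b1 = 1; 1 != 45 -> empty
(118,44): row=0b1110110, col=0b101100, row AND col = 0b100100 = 36; 36 != 44 -> empty
(254,209): row=0b11111110, col=0b11010001, row AND col = 0b11010000 = 208; 208 != 209 -> empty
(206,69): row=0b11001110, col=0b1000101, row AND col = 0b1000100 = 68; 68 != 69 -> empty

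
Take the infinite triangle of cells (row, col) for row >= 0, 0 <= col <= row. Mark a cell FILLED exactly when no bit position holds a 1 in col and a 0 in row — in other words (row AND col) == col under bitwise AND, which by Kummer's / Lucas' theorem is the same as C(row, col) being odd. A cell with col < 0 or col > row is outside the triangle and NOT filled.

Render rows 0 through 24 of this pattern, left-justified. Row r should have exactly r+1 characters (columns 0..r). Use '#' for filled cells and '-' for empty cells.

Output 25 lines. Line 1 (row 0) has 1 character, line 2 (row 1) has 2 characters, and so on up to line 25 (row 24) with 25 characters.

Answer: #
##
#-#
####
#---#
##--##
#-#-#-#
########
#-------#
##------##
#-#-----#-#
####----####
#---#---#---#
##--##--##--##
#-#-#-#-#-#-#-#
################
#---------------#
##--------------##
#-#-------------#-#
####------------####
#---#-----------#---#
##--##----------##--##
#-#-#-#---------#-#-#-#
########--------########
#-------#-------#-------#

Derivation:
r0=0: #
r1=1: ##
r2=10: #-#
r3=11: ####
r4=100: #---#
r5=101: ##--##
r6=110: #-#-#-#
r7=111: ########
r8=1000: #-------#
r9=1001: ##------##
r10=1010: #-#-----#-#
r11=1011: ####----####
r12=1100: #---#---#---#
r13=1101: ##--##--##--##
r14=1110: #-#-#-#-#-#-#-#
r15=1111: ################
r16=10000: #---------------#
r17=10001: ##--------------##
r18=10010: #-#-------------#-#
r19=10011: ####------------####
r20=10100: #---#-----------#---#
r21=10101: ##--##----------##--##
r22=10110: #-#-#-#---------#-#-#-#
r23=10111: ########--------########
r24=11000: #-------#-------#-------#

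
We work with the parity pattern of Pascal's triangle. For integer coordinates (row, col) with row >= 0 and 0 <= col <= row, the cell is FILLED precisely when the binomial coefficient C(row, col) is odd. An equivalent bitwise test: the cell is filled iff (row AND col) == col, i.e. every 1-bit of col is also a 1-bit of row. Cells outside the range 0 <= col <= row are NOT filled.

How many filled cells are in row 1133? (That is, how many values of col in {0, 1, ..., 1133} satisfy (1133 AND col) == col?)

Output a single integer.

Answer: 64

Derivation:
1133 in binary = 10001101101
popcount(1133) = number of 1-bits in 10001101101 = 6
A col c satisfies (1133 AND c) == c iff every set bit of c is also set in 1133; each of the 6 set bits of 1133 can independently be on or off in c.
count = 2^6 = 64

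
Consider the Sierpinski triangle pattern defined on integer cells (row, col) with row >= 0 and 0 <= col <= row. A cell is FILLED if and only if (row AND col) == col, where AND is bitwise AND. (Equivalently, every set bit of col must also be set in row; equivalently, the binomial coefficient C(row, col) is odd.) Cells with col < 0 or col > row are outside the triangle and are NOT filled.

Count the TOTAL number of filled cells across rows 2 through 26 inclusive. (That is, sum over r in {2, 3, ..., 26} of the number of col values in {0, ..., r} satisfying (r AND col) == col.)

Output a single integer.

r2=10 pc1: +2 =2
r3=11 pc2: +4 =6
r4=100 pc1: +2 =8
r5=101 pc2: +4 =12
r6=110 pc2: +4 =16
r7=111 pc3: +8 =24
r8=1000 pc1: +2 =26
r9=1001 pc2: +4 =30
r10=1010 pc2: +4 =34
r11=1011 pc3: +8 =42
r12=1100 pc2: +4 =46
r13=1101 pc3: +8 =54
r14=1110 pc3: +8 =62
r15=1111 pc4: +16 =78
r16=10000 pc1: +2 =80
r17=10001 pc2: +4 =84
r18=10010 pc2: +4 =88
r19=10011 pc3: +8 =96
r20=10100 pc2: +4 =100
r21=10101 pc3: +8 =108
r22=10110 pc3: +8 =116
r23=10111 pc4: +16 =132
r24=11000 pc2: +4 =136
r25=11001 pc3: +8 =144
r26=11010 pc3: +8 =152

Answer: 152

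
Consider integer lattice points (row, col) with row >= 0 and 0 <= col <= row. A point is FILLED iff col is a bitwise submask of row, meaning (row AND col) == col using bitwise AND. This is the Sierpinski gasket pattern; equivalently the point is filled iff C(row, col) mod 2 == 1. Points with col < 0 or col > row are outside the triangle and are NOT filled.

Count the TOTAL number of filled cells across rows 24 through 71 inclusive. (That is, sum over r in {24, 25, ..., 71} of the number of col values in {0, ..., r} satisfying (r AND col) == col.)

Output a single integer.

Answer: 648

Derivation:
r24=11000 pc2: +4 =4
r25=11001 pc3: +8 =12
r26=11010 pc3: +8 =20
r27=11011 pc4: +16 =36
r28=11100 pc3: +8 =44
r29=11101 pc4: +16 =60
r30=11110 pc4: +16 =76
r31=11111 pc5: +32 =108
r32=100000 pc1: +2 =110
r33=100001 pc2: +4 =114
r34=100010 pc2: +4 =118
r35=100011 pc3: +8 =126
r36=100100 pc2: +4 =130
r37=100101 pc3: +8 =138
r38=100110 pc3: +8 =146
r39=100111 pc4: +16 =162
r40=101000 pc2: +4 =166
r41=101001 pc3: +8 =174
r42=101010 pc3: +8 =182
r43=101011 pc4: +16 =198
r44=101100 pc3: +8 =206
r45=101101 pc4: +16 =222
r46=101110 pc4: +16 =238
r47=101111 pc5: +32 =270
r48=110000 pc2: +4 =274
r49=110001 pc3: +8 =282
r50=110010 pc3: +8 =290
r51=110011 pc4: +16 =306
r52=110100 pc3: +8 =314
r53=110101 pc4: +16 =330
r54=110110 pc4: +16 =346
r55=110111 pc5: +32 =378
r56=111000 pc3: +8 =386
r57=111001 pc4: +16 =402
r58=111010 pc4: +16 =418
r59=111011 pc5: +32 =450
r60=111100 pc4: +16 =466
r61=111101 pc5: +32 =498
r62=111110 pc5: +32 =530
r63=111111 pc6: +64 =594
r64=1000000 pc1: +2 =596
r65=1000001 pc2: +4 =600
r66=1000010 pc2: +4 =604
r67=1000011 pc3: +8 =612
r68=1000100 pc2: +4 =616
r69=1000101 pc3: +8 =624
r70=1000110 pc3: +8 =632
r71=1000111 pc4: +16 =648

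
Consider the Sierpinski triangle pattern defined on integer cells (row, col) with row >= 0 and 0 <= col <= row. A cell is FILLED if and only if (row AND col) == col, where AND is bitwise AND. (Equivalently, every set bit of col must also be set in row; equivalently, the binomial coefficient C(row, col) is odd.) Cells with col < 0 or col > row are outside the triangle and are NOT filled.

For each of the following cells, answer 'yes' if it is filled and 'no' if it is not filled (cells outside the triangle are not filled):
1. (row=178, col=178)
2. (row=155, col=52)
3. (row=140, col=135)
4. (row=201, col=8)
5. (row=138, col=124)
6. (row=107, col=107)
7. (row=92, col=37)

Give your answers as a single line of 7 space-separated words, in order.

(178,178): row=0b10110010, col=0b10110010, row AND col = 0b10110010 = 178; 178 == 178 -> filled
(155,52): row=0b10011011, col=0b110100, row AND col = 0b10000 = 16; 16 != 52 -> empty
(140,135): row=0b10001100, col=0b10000111, row AND col = 0b10000100 = 132; 132 != 135 -> empty
(201,8): row=0b11001001, col=0b1000, row AND col = 0b1000 = 8; 8 == 8 -> filled
(138,124): row=0b10001010, col=0b1111100, row AND col = 0b1000 = 8; 8 != 124 -> empty
(107,107): row=0b1101011, col=0b1101011, row AND col = 0b1101011 = 107; 107 == 107 -> filled
(92,37): row=0b1011100, col=0b100101, row AND col = 0b100 = 4; 4 != 37 -> empty

Answer: yes no no yes no yes no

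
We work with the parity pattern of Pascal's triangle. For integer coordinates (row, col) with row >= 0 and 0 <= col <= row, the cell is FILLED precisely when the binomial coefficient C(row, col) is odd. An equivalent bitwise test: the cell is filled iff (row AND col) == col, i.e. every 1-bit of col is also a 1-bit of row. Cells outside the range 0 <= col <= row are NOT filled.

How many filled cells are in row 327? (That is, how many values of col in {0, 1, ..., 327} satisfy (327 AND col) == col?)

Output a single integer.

Answer: 32

Derivation:
327 in binary = 101000111
popcount(327) = number of 1-bits in 101000111 = 5
A col c satisfies (327 AND c) == c iff every set bit of c is also set in 327; each of the 5 set bits of 327 can independently be on or off in c.
count = 2^5 = 32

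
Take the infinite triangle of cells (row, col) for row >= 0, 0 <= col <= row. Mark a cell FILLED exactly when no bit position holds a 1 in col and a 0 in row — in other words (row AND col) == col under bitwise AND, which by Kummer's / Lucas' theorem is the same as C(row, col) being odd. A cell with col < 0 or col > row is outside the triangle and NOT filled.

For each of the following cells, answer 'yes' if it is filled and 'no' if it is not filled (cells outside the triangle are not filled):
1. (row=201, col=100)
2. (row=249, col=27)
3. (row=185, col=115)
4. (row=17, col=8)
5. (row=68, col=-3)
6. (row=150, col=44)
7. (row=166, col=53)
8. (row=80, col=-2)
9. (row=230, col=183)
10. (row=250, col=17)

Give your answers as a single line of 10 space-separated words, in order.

Answer: no no no no no no no no no no

Derivation:
(201,100): row=0b11001001, col=0b1100100, row AND col = 0b1000000 = 64; 64 != 100 -> empty
(249,27): row=0b11111001, col=0b11011, row AND col = 0b11001 = 25; 25 != 27 -> empty
(185,115): row=0b10111001, col=0b1110011, row AND col = 0b110001 = 49; 49 != 115 -> empty
(17,8): row=0b10001, col=0b1000, row AND col = 0b0 = 0; 0 != 8 -> empty
(68,-3): col outside [0, 68] -> not filled
(150,44): row=0b10010110, col=0b101100, row AND col = 0b100 = 4; 4 != 44 -> empty
(166,53): row=0b10100110, col=0b110101, row AND col = 0b100100 = 36; 36 != 53 -> empty
(80,-2): col outside [0, 80] -> not filled
(230,183): row=0b11100110, col=0b10110111, row AND col = 0b10100110 = 166; 166 != 183 -> empty
(250,17): row=0b11111010, col=0b10001, row AND col = 0b10000 = 16; 16 != 17 -> empty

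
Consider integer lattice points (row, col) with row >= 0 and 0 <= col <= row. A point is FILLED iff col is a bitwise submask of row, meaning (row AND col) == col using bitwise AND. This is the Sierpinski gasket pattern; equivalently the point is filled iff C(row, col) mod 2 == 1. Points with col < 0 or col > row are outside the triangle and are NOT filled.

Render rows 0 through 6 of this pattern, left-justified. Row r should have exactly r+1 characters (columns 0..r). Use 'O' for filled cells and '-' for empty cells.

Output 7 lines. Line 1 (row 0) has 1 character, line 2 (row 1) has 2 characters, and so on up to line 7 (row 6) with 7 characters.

r0=0: O
r1=1: OO
r2=10: O-O
r3=11: OOOO
r4=100: O---O
r5=101: OO--OO
r6=110: O-O-O-O

Answer: O
OO
O-O
OOOO
O---O
OO--OO
O-O-O-O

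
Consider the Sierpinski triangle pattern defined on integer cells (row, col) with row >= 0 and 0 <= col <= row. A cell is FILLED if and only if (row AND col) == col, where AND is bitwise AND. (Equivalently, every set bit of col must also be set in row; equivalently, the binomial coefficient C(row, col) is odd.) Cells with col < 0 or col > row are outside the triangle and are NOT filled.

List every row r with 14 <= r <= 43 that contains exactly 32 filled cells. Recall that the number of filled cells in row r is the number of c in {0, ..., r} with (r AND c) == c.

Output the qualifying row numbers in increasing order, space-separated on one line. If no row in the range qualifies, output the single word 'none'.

Row r has 2^popcount(r) filled cells, so we need popcount(r) = log2(32) = 5.
Scan r = 14..43 and keep those with exactly 5 one-bits:
r=14=1110 popcount=3 -> skip
r=15=1111 popcount=4 -> skip
r=16=10000 popcount=1 -> skip
r=17=10001 popcount=2 -> skip
r=18=10010 popcount=2 -> skip
r=19=10011 popcount=3 -> skip
r=20=10100 popcount=2 -> skip
r=21=10101 popcount=3 -> skip
r=22=10110 popcount=3 -> skip
r=23=10111 popcount=4 -> skip
r=24=11000 popcount=2 -> skip
r=25=11001 popcount=3 -> skip
r=26=11010 popcount=3 -> skip
r=27=11011 popcount=4 -> skip
r=28=11100 popcount=3 -> skip
r=29=11101 popcount=4 -> skip
r=30=11110 popcount=4 -> skip
r=31=11111 popcount=5 -> KEEP
r=32=100000 popcount=1 -> skip
r=33=100001 popcount=2 -> skip
r=34=100010 popcount=2 -> skip
r=35=100011 popcount=3 -> skip
r=36=100100 popcount=2 -> skip
r=37=100101 popcount=3 -> skip
r=38=100110 popcount=3 -> skip
r=39=100111 popcount=4 -> skip
r=40=101000 popcount=2 -> skip
r=41=101001 popcount=3 -> skip
r=42=101010 popcount=3 -> skip
r=43=101011 popcount=4 -> skip
Kept rows: 31

Answer: 31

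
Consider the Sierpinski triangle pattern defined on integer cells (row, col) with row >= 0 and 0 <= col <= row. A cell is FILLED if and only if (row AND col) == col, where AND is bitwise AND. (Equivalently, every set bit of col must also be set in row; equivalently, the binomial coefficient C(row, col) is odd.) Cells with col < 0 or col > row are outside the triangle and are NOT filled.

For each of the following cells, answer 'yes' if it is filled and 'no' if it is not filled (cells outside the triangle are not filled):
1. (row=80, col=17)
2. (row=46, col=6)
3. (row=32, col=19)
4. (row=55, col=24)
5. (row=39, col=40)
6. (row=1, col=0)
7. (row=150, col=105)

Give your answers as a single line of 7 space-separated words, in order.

(80,17): row=0b1010000, col=0b10001, row AND col = 0b10000 = 16; 16 != 17 -> empty
(46,6): row=0b101110, col=0b110, row AND col = 0b110 = 6; 6 == 6 -> filled
(32,19): row=0b100000, col=0b10011, row AND col = 0b0 = 0; 0 != 19 -> empty
(55,24): row=0b110111, col=0b11000, row AND col = 0b10000 = 16; 16 != 24 -> empty
(39,40): col outside [0, 39] -> not filled
(1,0): row=0b1, col=0b0, row AND col = 0b0 = 0; 0 == 0 -> filled
(150,105): row=0b10010110, col=0b1101001, row AND col = 0b0 = 0; 0 != 105 -> empty

Answer: no yes no no no yes no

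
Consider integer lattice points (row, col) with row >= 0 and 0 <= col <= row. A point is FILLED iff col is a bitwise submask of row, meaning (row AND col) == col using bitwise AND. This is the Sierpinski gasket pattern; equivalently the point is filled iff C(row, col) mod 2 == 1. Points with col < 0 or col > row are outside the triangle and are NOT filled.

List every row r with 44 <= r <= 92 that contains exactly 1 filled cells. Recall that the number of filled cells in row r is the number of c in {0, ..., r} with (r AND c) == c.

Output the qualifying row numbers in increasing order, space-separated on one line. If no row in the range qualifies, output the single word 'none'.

Row r has 2^popcount(r) filled cells, so we need popcount(r) = log2(1) = 0.
Scan r = 44..92 and keep those with exactly 0 one-bits:
r=44=101100 popcount=3 -> skip
r=45=101101 popcount=4 -> skip
r=46=101110 popcount=4 -> skip
r=47=101111 popcount=5 -> skip
r=48=110000 popcount=2 -> skip
r=49=110001 popcount=3 -> skip
r=50=110010 popcount=3 -> skip
r=51=110011 popcount=4 -> skip
r=52=110100 popcount=3 -> skip
r=53=110101 popcount=4 -> skip
r=54=110110 popcount=4 -> skip
r=55=110111 popcount=5 -> skip
r=56=111000 popcount=3 -> skip
r=57=111001 popcount=4 -> skip
r=58=111010 popcount=4 -> skip
r=59=111011 popcount=5 -> skip
r=60=111100 popcount=4 -> skip
r=61=111101 popcount=5 -> skip
r=62=111110 popcount=5 -> skip
r=63=111111 popcount=6 -> skip
r=64=1000000 popcount=1 -> skip
r=65=1000001 popcount=2 -> skip
r=66=1000010 popcount=2 -> skip
r=67=1000011 popcount=3 -> skip
r=68=1000100 popcount=2 -> skip
r=69=1000101 popcount=3 -> skip
r=70=1000110 popcount=3 -> skip
r=71=1000111 popcount=4 -> skip
r=72=1001000 popcount=2 -> skip
r=73=1001001 popcount=3 -> skip
r=74=1001010 popcount=3 -> skip
r=75=1001011 popcount=4 -> skip
r=76=1001100 popcount=3 -> skip
r=77=1001101 popcount=4 -> skip
r=78=1001110 popcount=4 -> skip
r=79=1001111 popcount=5 -> skip
r=80=1010000 popcount=2 -> skip
r=81=1010001 popcount=3 -> skip
r=82=1010010 popcount=3 -> skip
r=83=1010011 popcount=4 -> skip
r=84=1010100 popcount=3 -> skip
r=85=1010101 popcount=4 -> skip
r=86=1010110 popcount=4 -> skip
r=87=1010111 popcount=5 -> skip
r=88=1011000 popcount=3 -> skip
r=89=1011001 popcount=4 -> skip
r=90=1011010 popcount=4 -> skip
r=91=1011011 popcount=5 -> skip
r=92=1011100 popcount=4 -> skip
Kept rows: none

Answer: none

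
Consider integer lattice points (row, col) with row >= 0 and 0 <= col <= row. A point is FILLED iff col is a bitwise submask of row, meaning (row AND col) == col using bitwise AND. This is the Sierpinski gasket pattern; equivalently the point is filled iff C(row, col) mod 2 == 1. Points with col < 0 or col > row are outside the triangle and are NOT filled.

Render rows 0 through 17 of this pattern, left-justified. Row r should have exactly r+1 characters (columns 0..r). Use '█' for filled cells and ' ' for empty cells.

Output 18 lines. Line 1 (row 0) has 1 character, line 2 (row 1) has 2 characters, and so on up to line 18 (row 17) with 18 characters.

Answer: █
██
█ █
████
█   █
██  ██
█ █ █ █
████████
█       █
██      ██
█ █     █ █
████    ████
█   █   █   █
██  ██  ██  ██
█ █ █ █ █ █ █ █
████████████████
█               █
██              ██

Derivation:
r0=0: █
r1=1: ██
r2=10: █ █
r3=11: ████
r4=100: █   █
r5=101: ██  ██
r6=110: █ █ █ █
r7=111: ████████
r8=1000: █       █
r9=1001: ██      ██
r10=1010: █ █     █ █
r11=1011: ████    ████
r12=1100: █   █   █   █
r13=1101: ██  ██  ██  ██
r14=1110: █ █ █ █ █ █ █ █
r15=1111: ████████████████
r16=10000: █               █
r17=10001: ██              ██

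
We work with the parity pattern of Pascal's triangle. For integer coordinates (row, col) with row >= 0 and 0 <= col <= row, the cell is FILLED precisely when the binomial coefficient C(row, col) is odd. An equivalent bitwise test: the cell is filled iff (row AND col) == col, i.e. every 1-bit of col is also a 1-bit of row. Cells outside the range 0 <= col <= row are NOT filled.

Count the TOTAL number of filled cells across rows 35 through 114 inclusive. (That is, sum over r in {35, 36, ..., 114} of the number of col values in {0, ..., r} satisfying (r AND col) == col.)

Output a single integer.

Answer: 1326

Derivation:
r35=100011 pc3: +8 =8
r36=100100 pc2: +4 =12
r37=100101 pc3: +8 =20
r38=100110 pc3: +8 =28
r39=100111 pc4: +16 =44
r40=101000 pc2: +4 =48
r41=101001 pc3: +8 =56
r42=101010 pc3: +8 =64
r43=101011 pc4: +16 =80
r44=101100 pc3: +8 =88
r45=101101 pc4: +16 =104
r46=101110 pc4: +16 =120
r47=101111 pc5: +32 =152
r48=110000 pc2: +4 =156
r49=110001 pc3: +8 =164
r50=110010 pc3: +8 =172
r51=110011 pc4: +16 =188
r52=110100 pc3: +8 =196
r53=110101 pc4: +16 =212
r54=110110 pc4: +16 =228
r55=110111 pc5: +32 =260
r56=111000 pc3: +8 =268
r57=111001 pc4: +16 =284
r58=111010 pc4: +16 =300
r59=111011 pc5: +32 =332
r60=111100 pc4: +16 =348
r61=111101 pc5: +32 =380
r62=111110 pc5: +32 =412
r63=111111 pc6: +64 =476
r64=1000000 pc1: +2 =478
r65=1000001 pc2: +4 =482
r66=1000010 pc2: +4 =486
r67=1000011 pc3: +8 =494
r68=1000100 pc2: +4 =498
r69=1000101 pc3: +8 =506
r70=1000110 pc3: +8 =514
r71=1000111 pc4: +16 =530
r72=1001000 pc2: +4 =534
r73=1001001 pc3: +8 =542
r74=1001010 pc3: +8 =550
r75=1001011 pc4: +16 =566
r76=1001100 pc3: +8 =574
r77=1001101 pc4: +16 =590
r78=1001110 pc4: +16 =606
r79=1001111 pc5: +32 =638
r80=1010000 pc2: +4 =642
r81=1010001 pc3: +8 =650
r82=1010010 pc3: +8 =658
r83=1010011 pc4: +16 =674
r84=1010100 pc3: +8 =682
r85=1010101 pc4: +16 =698
r86=1010110 pc4: +16 =714
r87=1010111 pc5: +32 =746
r88=1011000 pc3: +8 =754
r89=1011001 pc4: +16 =770
r90=1011010 pc4: +16 =786
r91=1011011 pc5: +32 =818
r92=1011100 pc4: +16 =834
r93=1011101 pc5: +32 =866
r94=1011110 pc5: +32 =898
r95=1011111 pc6: +64 =962
r96=1100000 pc2: +4 =966
r97=1100001 pc3: +8 =974
r98=1100010 pc3: +8 =982
r99=1100011 pc4: +16 =998
r100=1100100 pc3: +8 =1006
r101=1100101 pc4: +16 =1022
r102=1100110 pc4: +16 =1038
r103=1100111 pc5: +32 =1070
r104=1101000 pc3: +8 =1078
r105=1101001 pc4: +16 =1094
r106=1101010 pc4: +16 =1110
r107=1101011 pc5: +32 =1142
r108=1101100 pc4: +16 =1158
r109=1101101 pc5: +32 =1190
r110=1101110 pc5: +32 =1222
r111=1101111 pc6: +64 =1286
r112=1110000 pc3: +8 =1294
r113=1110001 pc4: +16 =1310
r114=1110010 pc4: +16 =1326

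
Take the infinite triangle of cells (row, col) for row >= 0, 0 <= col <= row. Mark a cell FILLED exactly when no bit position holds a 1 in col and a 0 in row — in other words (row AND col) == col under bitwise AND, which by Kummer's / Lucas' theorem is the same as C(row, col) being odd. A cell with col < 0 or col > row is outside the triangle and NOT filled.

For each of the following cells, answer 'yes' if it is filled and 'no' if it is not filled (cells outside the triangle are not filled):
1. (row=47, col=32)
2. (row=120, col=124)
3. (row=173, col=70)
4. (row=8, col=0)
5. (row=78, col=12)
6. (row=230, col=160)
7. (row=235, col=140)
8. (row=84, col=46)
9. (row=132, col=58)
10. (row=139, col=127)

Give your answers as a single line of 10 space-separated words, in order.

(47,32): row=0b101111, col=0b100000, row AND col = 0b100000 = 32; 32 == 32 -> filled
(120,124): col outside [0, 120] -> not filled
(173,70): row=0b10101101, col=0b1000110, row AND col = 0b100 = 4; 4 != 70 -> empty
(8,0): row=0b1000, col=0b0, row AND col = 0b0 = 0; 0 == 0 -> filled
(78,12): row=0b1001110, col=0b1100, row AND col = 0b1100 = 12; 12 == 12 -> filled
(230,160): row=0b11100110, col=0b10100000, row AND col = 0b10100000 = 160; 160 == 160 -> filled
(235,140): row=0b11101011, col=0b10001100, row AND col = 0b10001000 = 136; 136 != 140 -> empty
(84,46): row=0b1010100, col=0b101110, row AND col = 0b100 = 4; 4 != 46 -> empty
(132,58): row=0b10000100, col=0b111010, row AND col = 0b0 = 0; 0 != 58 -> empty
(139,127): row=0b10001011, col=0b1111111, row AND col = 0b1011 = 11; 11 != 127 -> empty

Answer: yes no no yes yes yes no no no no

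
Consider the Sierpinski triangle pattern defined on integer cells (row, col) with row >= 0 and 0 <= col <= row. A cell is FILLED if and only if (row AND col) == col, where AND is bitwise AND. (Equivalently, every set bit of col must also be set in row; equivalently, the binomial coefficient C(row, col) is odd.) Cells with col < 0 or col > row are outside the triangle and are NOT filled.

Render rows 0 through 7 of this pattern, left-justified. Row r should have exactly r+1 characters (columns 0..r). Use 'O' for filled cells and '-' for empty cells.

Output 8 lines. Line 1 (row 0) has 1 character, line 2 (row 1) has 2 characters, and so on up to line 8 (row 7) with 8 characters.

r0=0: O
r1=1: OO
r2=10: O-O
r3=11: OOOO
r4=100: O---O
r5=101: OO--OO
r6=110: O-O-O-O
r7=111: OOOOOOOO

Answer: O
OO
O-O
OOOO
O---O
OO--OO
O-O-O-O
OOOOOOOO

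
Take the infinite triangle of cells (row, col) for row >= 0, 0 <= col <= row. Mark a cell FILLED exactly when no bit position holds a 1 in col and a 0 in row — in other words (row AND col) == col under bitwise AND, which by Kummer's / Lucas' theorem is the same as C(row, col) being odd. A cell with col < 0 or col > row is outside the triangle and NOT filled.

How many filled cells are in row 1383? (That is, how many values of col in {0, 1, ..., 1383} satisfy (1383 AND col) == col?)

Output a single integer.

Answer: 128

Derivation:
1383 in binary = 10101100111
popcount(1383) = number of 1-bits in 10101100111 = 7
A col c satisfies (1383 AND c) == c iff every set bit of c is also set in 1383; each of the 7 set bits of 1383 can independently be on or off in c.
count = 2^7 = 128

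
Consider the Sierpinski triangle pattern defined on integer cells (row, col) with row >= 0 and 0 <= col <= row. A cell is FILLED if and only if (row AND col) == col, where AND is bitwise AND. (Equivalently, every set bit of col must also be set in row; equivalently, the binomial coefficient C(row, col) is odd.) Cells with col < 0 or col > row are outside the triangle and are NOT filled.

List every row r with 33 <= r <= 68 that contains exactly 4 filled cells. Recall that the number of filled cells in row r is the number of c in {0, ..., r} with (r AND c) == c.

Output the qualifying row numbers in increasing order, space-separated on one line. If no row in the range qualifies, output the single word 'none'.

Row r has 2^popcount(r) filled cells, so we need popcount(r) = log2(4) = 2.
Scan r = 33..68 and keep those with exactly 2 one-bits:
r=33=100001 popcount=2 -> KEEP
r=34=100010 popcount=2 -> KEEP
r=35=100011 popcount=3 -> skip
r=36=100100 popcount=2 -> KEEP
r=37=100101 popcount=3 -> skip
r=38=100110 popcount=3 -> skip
r=39=100111 popcount=4 -> skip
r=40=101000 popcount=2 -> KEEP
r=41=101001 popcount=3 -> skip
r=42=101010 popcount=3 -> skip
r=43=101011 popcount=4 -> skip
r=44=101100 popcount=3 -> skip
r=45=101101 popcount=4 -> skip
r=46=101110 popcount=4 -> skip
r=47=101111 popcount=5 -> skip
r=48=110000 popcount=2 -> KEEP
r=49=110001 popcount=3 -> skip
r=50=110010 popcount=3 -> skip
r=51=110011 popcount=4 -> skip
r=52=110100 popcount=3 -> skip
r=53=110101 popcount=4 -> skip
r=54=110110 popcount=4 -> skip
r=55=110111 popcount=5 -> skip
r=56=111000 popcount=3 -> skip
r=57=111001 popcount=4 -> skip
r=58=111010 popcount=4 -> skip
r=59=111011 popcount=5 -> skip
r=60=111100 popcount=4 -> skip
r=61=111101 popcount=5 -> skip
r=62=111110 popcount=5 -> skip
r=63=111111 popcount=6 -> skip
r=64=1000000 popcount=1 -> skip
r=65=1000001 popcount=2 -> KEEP
r=66=1000010 popcount=2 -> KEEP
r=67=1000011 popcount=3 -> skip
r=68=1000100 popcount=2 -> KEEP
Kept rows: 33 34 36 40 48 65 66 68

Answer: 33 34 36 40 48 65 66 68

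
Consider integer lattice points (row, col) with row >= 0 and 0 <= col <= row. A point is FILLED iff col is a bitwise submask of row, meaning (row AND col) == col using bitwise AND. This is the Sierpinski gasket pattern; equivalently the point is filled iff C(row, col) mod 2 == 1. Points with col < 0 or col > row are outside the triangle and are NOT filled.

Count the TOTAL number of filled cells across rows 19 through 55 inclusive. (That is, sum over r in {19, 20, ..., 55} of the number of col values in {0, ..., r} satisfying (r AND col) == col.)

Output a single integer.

r19=10011 pc3: +8 =8
r20=10100 pc2: +4 =12
r21=10101 pc3: +8 =20
r22=10110 pc3: +8 =28
r23=10111 pc4: +16 =44
r24=11000 pc2: +4 =48
r25=11001 pc3: +8 =56
r26=11010 pc3: +8 =64
r27=11011 pc4: +16 =80
r28=11100 pc3: +8 =88
r29=11101 pc4: +16 =104
r30=11110 pc4: +16 =120
r31=11111 pc5: +32 =152
r32=100000 pc1: +2 =154
r33=100001 pc2: +4 =158
r34=100010 pc2: +4 =162
r35=100011 pc3: +8 =170
r36=100100 pc2: +4 =174
r37=100101 pc3: +8 =182
r38=100110 pc3: +8 =190
r39=100111 pc4: +16 =206
r40=101000 pc2: +4 =210
r41=101001 pc3: +8 =218
r42=101010 pc3: +8 =226
r43=101011 pc4: +16 =242
r44=101100 pc3: +8 =250
r45=101101 pc4: +16 =266
r46=101110 pc4: +16 =282
r47=101111 pc5: +32 =314
r48=110000 pc2: +4 =318
r49=110001 pc3: +8 =326
r50=110010 pc3: +8 =334
r51=110011 pc4: +16 =350
r52=110100 pc3: +8 =358
r53=110101 pc4: +16 =374
r54=110110 pc4: +16 =390
r55=110111 pc5: +32 =422

Answer: 422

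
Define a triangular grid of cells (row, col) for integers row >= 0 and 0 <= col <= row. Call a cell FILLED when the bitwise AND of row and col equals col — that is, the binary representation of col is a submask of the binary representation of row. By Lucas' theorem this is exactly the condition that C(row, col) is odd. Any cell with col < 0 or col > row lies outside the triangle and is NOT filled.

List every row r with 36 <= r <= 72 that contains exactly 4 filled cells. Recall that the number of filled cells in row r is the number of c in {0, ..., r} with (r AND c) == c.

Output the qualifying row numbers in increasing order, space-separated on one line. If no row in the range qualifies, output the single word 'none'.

Row r has 2^popcount(r) filled cells, so we need popcount(r) = log2(4) = 2.
Scan r = 36..72 and keep those with exactly 2 one-bits:
r=36=100100 popcount=2 -> KEEP
r=37=100101 popcount=3 -> skip
r=38=100110 popcount=3 -> skip
r=39=100111 popcount=4 -> skip
r=40=101000 popcount=2 -> KEEP
r=41=101001 popcount=3 -> skip
r=42=101010 popcount=3 -> skip
r=43=101011 popcount=4 -> skip
r=44=101100 popcount=3 -> skip
r=45=101101 popcount=4 -> skip
r=46=101110 popcount=4 -> skip
r=47=101111 popcount=5 -> skip
r=48=110000 popcount=2 -> KEEP
r=49=110001 popcount=3 -> skip
r=50=110010 popcount=3 -> skip
r=51=110011 popcount=4 -> skip
r=52=110100 popcount=3 -> skip
r=53=110101 popcount=4 -> skip
r=54=110110 popcount=4 -> skip
r=55=110111 popcount=5 -> skip
r=56=111000 popcount=3 -> skip
r=57=111001 popcount=4 -> skip
r=58=111010 popcount=4 -> skip
r=59=111011 popcount=5 -> skip
r=60=111100 popcount=4 -> skip
r=61=111101 popcount=5 -> skip
r=62=111110 popcount=5 -> skip
r=63=111111 popcount=6 -> skip
r=64=1000000 popcount=1 -> skip
r=65=1000001 popcount=2 -> KEEP
r=66=1000010 popcount=2 -> KEEP
r=67=1000011 popcount=3 -> skip
r=68=1000100 popcount=2 -> KEEP
r=69=1000101 popcount=3 -> skip
r=70=1000110 popcount=3 -> skip
r=71=1000111 popcount=4 -> skip
r=72=1001000 popcount=2 -> KEEP
Kept rows: 36 40 48 65 66 68 72

Answer: 36 40 48 65 66 68 72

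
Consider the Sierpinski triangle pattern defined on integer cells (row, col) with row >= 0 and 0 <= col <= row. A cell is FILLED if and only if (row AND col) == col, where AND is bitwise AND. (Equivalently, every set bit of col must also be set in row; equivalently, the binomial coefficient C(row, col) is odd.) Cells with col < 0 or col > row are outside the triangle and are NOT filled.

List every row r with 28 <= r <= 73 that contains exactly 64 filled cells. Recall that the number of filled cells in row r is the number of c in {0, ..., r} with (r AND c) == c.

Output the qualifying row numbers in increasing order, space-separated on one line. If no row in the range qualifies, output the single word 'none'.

Row r has 2^popcount(r) filled cells, so we need popcount(r) = log2(64) = 6.
Scan r = 28..73 and keep those with exactly 6 one-bits:
r=28=11100 popcount=3 -> skip
r=29=11101 popcount=4 -> skip
r=30=11110 popcount=4 -> skip
r=31=11111 popcount=5 -> skip
r=32=100000 popcount=1 -> skip
r=33=100001 popcount=2 -> skip
r=34=100010 popcount=2 -> skip
r=35=100011 popcount=3 -> skip
r=36=100100 popcount=2 -> skip
r=37=100101 popcount=3 -> skip
r=38=100110 popcount=3 -> skip
r=39=100111 popcount=4 -> skip
r=40=101000 popcount=2 -> skip
r=41=101001 popcount=3 -> skip
r=42=101010 popcount=3 -> skip
r=43=101011 popcount=4 -> skip
r=44=101100 popcount=3 -> skip
r=45=101101 popcount=4 -> skip
r=46=101110 popcount=4 -> skip
r=47=101111 popcount=5 -> skip
r=48=110000 popcount=2 -> skip
r=49=110001 popcount=3 -> skip
r=50=110010 popcount=3 -> skip
r=51=110011 popcount=4 -> skip
r=52=110100 popcount=3 -> skip
r=53=110101 popcount=4 -> skip
r=54=110110 popcount=4 -> skip
r=55=110111 popcount=5 -> skip
r=56=111000 popcount=3 -> skip
r=57=111001 popcount=4 -> skip
r=58=111010 popcount=4 -> skip
r=59=111011 popcount=5 -> skip
r=60=111100 popcount=4 -> skip
r=61=111101 popcount=5 -> skip
r=62=111110 popcount=5 -> skip
r=63=111111 popcount=6 -> KEEP
r=64=1000000 popcount=1 -> skip
r=65=1000001 popcount=2 -> skip
r=66=1000010 popcount=2 -> skip
r=67=1000011 popcount=3 -> skip
r=68=1000100 popcount=2 -> skip
r=69=1000101 popcount=3 -> skip
r=70=1000110 popcount=3 -> skip
r=71=1000111 popcount=4 -> skip
r=72=1001000 popcount=2 -> skip
r=73=1001001 popcount=3 -> skip
Kept rows: 63

Answer: 63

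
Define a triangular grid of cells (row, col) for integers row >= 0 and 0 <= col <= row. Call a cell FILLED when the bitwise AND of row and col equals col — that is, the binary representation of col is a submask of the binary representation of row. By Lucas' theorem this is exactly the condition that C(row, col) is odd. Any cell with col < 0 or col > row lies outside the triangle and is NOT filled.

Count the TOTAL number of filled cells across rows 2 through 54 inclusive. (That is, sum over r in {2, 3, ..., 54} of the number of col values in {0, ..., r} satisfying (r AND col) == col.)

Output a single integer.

r2=10 pc1: +2 =2
r3=11 pc2: +4 =6
r4=100 pc1: +2 =8
r5=101 pc2: +4 =12
r6=110 pc2: +4 =16
r7=111 pc3: +8 =24
r8=1000 pc1: +2 =26
r9=1001 pc2: +4 =30
r10=1010 pc2: +4 =34
r11=1011 pc3: +8 =42
r12=1100 pc2: +4 =46
r13=1101 pc3: +8 =54
r14=1110 pc3: +8 =62
r15=1111 pc4: +16 =78
r16=10000 pc1: +2 =80
r17=10001 pc2: +4 =84
r18=10010 pc2: +4 =88
r19=10011 pc3: +8 =96
r20=10100 pc2: +4 =100
r21=10101 pc3: +8 =108
r22=10110 pc3: +8 =116
r23=10111 pc4: +16 =132
r24=11000 pc2: +4 =136
r25=11001 pc3: +8 =144
r26=11010 pc3: +8 =152
r27=11011 pc4: +16 =168
r28=11100 pc3: +8 =176
r29=11101 pc4: +16 =192
r30=11110 pc4: +16 =208
r31=11111 pc5: +32 =240
r32=100000 pc1: +2 =242
r33=100001 pc2: +4 =246
r34=100010 pc2: +4 =250
r35=100011 pc3: +8 =258
r36=100100 pc2: +4 =262
r37=100101 pc3: +8 =270
r38=100110 pc3: +8 =278
r39=100111 pc4: +16 =294
r40=101000 pc2: +4 =298
r41=101001 pc3: +8 =306
r42=101010 pc3: +8 =314
r43=101011 pc4: +16 =330
r44=101100 pc3: +8 =338
r45=101101 pc4: +16 =354
r46=101110 pc4: +16 =370
r47=101111 pc5: +32 =402
r48=110000 pc2: +4 =406
r49=110001 pc3: +8 =414
r50=110010 pc3: +8 =422
r51=110011 pc4: +16 =438
r52=110100 pc3: +8 =446
r53=110101 pc4: +16 =462
r54=110110 pc4: +16 =478

Answer: 478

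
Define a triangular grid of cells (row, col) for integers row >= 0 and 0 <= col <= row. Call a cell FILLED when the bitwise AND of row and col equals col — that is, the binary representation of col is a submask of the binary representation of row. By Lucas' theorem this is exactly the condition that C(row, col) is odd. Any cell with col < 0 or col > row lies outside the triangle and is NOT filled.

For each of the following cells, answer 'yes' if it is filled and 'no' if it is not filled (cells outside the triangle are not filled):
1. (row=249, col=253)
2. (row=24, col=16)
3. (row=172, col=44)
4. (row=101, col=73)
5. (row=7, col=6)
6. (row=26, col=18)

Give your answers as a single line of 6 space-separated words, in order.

(249,253): col outside [0, 249] -> not filled
(24,16): row=0b11000, col=0b10000, row AND col = 0b10000 = 16; 16 == 16 -> filled
(172,44): row=0b10101100, col=0b101100, row AND col = 0b101100 = 44; 44 == 44 -> filled
(101,73): row=0b1100101, col=0b1001001, row AND col = 0b1000001 = 65; 65 != 73 -> empty
(7,6): row=0b111, col=0b110, row AND col = 0b110 = 6; 6 == 6 -> filled
(26,18): row=0b11010, col=0b10010, row AND col = 0b10010 = 18; 18 == 18 -> filled

Answer: no yes yes no yes yes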